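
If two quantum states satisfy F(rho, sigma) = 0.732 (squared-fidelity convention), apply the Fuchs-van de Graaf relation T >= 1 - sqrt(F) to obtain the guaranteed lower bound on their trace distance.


Fuchs-van de Graaf (squared-fidelity convention): 1 - sqrt(F) <= T <= sqrt(1 - F).
Lower bound: T >= 1 - sqrt(F)
sqrt(F) = sqrt(0.732) = 0.8556
T >= 1 - 0.8556
T >= 0.1444

0.1444


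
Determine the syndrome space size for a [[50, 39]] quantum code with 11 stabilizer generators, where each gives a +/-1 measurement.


Each stabilizer generator gives a binary (+1 or -1) measurement outcome.
With 11 independent generators:
Total syndromes = 2^11
= 2048

2048


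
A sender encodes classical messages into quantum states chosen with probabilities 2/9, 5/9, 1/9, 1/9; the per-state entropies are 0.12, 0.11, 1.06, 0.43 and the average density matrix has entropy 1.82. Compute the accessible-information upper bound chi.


chi = S(rho) - sum_i p_i * S(rho_i)
Weighted entropy = 2/9 * 0.12 + 5/9 * 0.11 + 1/9 * 1.06 + 1/9 * 0.43
= 0.2533
chi = 1.82 - 0.2533
= 1.5667

1.5667


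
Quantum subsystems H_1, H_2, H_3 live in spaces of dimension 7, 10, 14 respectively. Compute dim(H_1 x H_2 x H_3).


dim(H_1 x H_2 x H_3) = 7 * 10 * 14
= 70 * 14
= 980

980


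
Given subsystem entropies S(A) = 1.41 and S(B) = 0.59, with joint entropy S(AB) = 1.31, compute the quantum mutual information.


I(A:B) = S(A) + S(B) - S(AB)
= 1.41 + 0.59 - 1.31
= 0.6900

0.6900


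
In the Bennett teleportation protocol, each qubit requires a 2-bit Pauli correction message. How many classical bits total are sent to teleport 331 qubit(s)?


Quantum teleportation requires 2 classical bits per qubit teleported.
331 qubit(s) -> 2 * 331 = 662 classical bits

662


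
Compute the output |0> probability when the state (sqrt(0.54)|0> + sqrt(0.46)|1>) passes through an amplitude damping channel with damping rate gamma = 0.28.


For amplitude damping with parameter gamma on state sqrt(a)|0> + sqrt(b)|1>:
alpha^2 = 0.54, beta^2 = 0.46
P(|0>) = alpha^2 + gamma * beta^2
= 0.54 + 0.28 * 0.46
= 0.54 + 0.1288
= 0.6688

0.6688


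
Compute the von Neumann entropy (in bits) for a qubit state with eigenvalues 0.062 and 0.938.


S = -p*log2(p) - (1-p)*log2(1-p)
p = 0.0620, 1-p = 0.9380
= -0.0620 * log2(0.0620) - 0.9380 * log2(0.9380)
= -(-0.2487) - (-0.0866)
= 0.3353

0.3353


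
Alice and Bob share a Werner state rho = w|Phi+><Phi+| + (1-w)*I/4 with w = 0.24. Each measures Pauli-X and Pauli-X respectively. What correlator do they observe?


|Phi+> = (|00> + |11>)/sqrt(2)
For the pure Bell state, <X_A X_B> = +1 (Bell-state Pauli correlator).
The maximally-mixed part I/4 has tr(I/4 * P tensor P) = 0 for any traceless Pauli P.
So <X_A X_B>_rho = w * (+1) + (1 - w) * 0
= 0.24 * (+1)
= 0.2400

0.2400


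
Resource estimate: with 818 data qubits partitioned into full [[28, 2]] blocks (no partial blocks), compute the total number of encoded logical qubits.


Each code block uses 28 physical qubits for 2 logical qubit(s).
Number of complete blocks = floor(818 / 28) = 29
Logical qubits = 29 * 2
= 58

58


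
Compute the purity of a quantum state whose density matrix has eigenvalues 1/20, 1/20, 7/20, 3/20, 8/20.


tr(rho^2) = sum of eigenvalues squared
= (1/20)^2 + (1/20)^2 + (7/20)^2 + (3/20)^2 + (8/20)^2
= (1 + 1 + 49 + 9 + 64) / 400
= 124/400
= 0.3100

0.3100


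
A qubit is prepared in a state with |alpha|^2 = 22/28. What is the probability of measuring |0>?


|alpha|^2 = 22/28 = 0.7857
|beta|^2 = 1 - 22/28 = 6/28 = 0.2143
P(|0>) = |alpha|^2 = 0.7857

0.7857


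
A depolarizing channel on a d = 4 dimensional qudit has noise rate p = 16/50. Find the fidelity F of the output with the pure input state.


F = (1-p) + p/d
= (1 - 0.3200) + 0.3200/4
= 0.6800 + 0.0800
= 0.7600

0.7600


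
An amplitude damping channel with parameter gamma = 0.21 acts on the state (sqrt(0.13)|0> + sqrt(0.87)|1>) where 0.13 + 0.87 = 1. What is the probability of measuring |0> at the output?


For amplitude damping with parameter gamma on state sqrt(a)|0> + sqrt(b)|1>:
alpha^2 = 0.13, beta^2 = 0.87
P(|0>) = alpha^2 + gamma * beta^2
= 0.13 + 0.21 * 0.87
= 0.13 + 0.1827
= 0.3127

0.3127


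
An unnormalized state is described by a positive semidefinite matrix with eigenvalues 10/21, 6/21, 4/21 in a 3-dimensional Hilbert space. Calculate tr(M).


tr(M) = sum of eigenvalues
= 10/21 + 6/21 + 4/21
= 20/21
= 0.9524

0.9524


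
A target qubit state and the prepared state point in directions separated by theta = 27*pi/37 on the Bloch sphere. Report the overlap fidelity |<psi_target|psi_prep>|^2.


For states separated by angle theta on Bloch sphere:
F = cos^2(theta/2)
theta = 27*pi/37 = 2.2925
theta/2 = 1.1463
cos(theta/2) = 0.4119
F = 0.1697

0.1697


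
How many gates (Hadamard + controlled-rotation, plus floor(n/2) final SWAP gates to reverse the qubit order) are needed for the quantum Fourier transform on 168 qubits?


Hadamard gates: 168
Controlled rotations: n*(n-1)/2 = 168*167/2 = 14028
SWAP gates: floor(n/2) = floor(168/2) = 84
Total = 168 + 14028 + 84
= 14280

14280


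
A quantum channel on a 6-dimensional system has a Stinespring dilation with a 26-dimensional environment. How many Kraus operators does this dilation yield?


Tracing out the environment in an orthonormal basis {|i>_E} gives Kraus operators K_i = <i|_E U |0>_E.
Number of Kraus operators = dim(H_env) = d_env
= 26

26


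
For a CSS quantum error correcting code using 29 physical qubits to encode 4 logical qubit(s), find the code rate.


Code rate R = k/n
= 4/29
= 0.1379

0.1379


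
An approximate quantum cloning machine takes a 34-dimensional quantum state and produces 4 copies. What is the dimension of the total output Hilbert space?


Output space = H^(tensor 4) where dim(H) = 34
dim = 34^4
= 1156 (after 2 factors)
= 39304 (after 3 factors)
= 1336336 (after 4 factors)
= 1336336

1336336


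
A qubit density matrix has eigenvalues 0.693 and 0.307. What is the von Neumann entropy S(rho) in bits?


S = -p*log2(p) - (1-p)*log2(1-p)
p = 0.6930, 1-p = 0.3070
= -0.6930 * log2(0.6930) - 0.3070 * log2(0.3070)
= -(-0.3666) - (-0.5230)
= 0.8897

0.8897


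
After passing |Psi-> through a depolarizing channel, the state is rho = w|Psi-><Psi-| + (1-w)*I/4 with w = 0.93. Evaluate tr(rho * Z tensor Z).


|Psi-> = (|01> - |10>)/sqrt(2)
For the pure Bell state, <Z_A Z_B> = -1 (Bell-state Pauli correlator).
The maximally-mixed part I/4 has tr(I/4 * P tensor P) = 0 for any traceless Pauli P.
So <Z_A Z_B>_rho = w * (-1) + (1 - w) * 0
= 0.93 * (-1)
= -0.9300

-0.9300


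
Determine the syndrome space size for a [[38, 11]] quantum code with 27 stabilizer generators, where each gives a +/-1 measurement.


Each stabilizer generator gives a binary (+1 or -1) measurement outcome.
With 27 independent generators:
Total syndromes = 2^27
= 134217728

134217728


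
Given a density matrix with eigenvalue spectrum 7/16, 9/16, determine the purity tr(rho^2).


tr(rho^2) = sum of eigenvalues squared
= (7/16)^2 + (9/16)^2
= (49 + 81) / 256
= 130/256
= 0.5078

0.5078


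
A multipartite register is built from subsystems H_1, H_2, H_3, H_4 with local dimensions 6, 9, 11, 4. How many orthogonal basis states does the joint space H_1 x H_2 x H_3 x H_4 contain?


dim(H_1 x H_2 x H_3 x H_4) = 6 * 9 * 11 * 4
= 54 * 11 * 4
= 594 * 4
= 2376

2376


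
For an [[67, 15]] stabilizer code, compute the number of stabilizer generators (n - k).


For an [[n,k]] stabilizer code:
Number of stabilizer generators = n - k
= 67 - 15
= 52

52


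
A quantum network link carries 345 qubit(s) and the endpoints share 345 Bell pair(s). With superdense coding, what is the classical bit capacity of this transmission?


Superdense coding allows 2 classical bits per shared entangled pair.
345 pair(s) -> 2 * 345 = 690 classical bits

690


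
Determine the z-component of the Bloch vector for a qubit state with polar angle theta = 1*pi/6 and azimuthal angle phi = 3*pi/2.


theta = 0.5236, phi = 4.7124
r_z = cos(theta) = 0.8660

0.8660


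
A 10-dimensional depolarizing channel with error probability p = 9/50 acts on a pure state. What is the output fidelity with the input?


F = (1-p) + p/d
= (1 - 0.1800) + 0.1800/10
= 0.8200 + 0.0180
= 0.8380

0.8380


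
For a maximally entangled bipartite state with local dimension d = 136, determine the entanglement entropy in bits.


For a maximally entangled state in d x d:
S = log2(d) = log2(136)
= 7.0875

7.0875


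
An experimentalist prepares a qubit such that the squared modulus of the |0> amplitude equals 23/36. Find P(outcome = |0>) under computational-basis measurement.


|alpha|^2 = 23/36 = 0.6389
|beta|^2 = 1 - 23/36 = 13/36 = 0.3611
P(|0>) = |alpha|^2 = 0.6389

0.6389


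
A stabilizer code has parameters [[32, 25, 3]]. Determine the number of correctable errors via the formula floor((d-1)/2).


Code parameters: [[32, 25, 3]], distance d = 3.
Number of correctable errors = floor((d-1)/2)
= floor((3 - 1)/2)
= floor(2/2)
= 1

1


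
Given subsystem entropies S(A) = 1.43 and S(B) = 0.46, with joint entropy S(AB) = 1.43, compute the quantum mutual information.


I(A:B) = S(A) + S(B) - S(AB)
= 1.43 + 0.46 - 1.43
= 0.4600

0.4600


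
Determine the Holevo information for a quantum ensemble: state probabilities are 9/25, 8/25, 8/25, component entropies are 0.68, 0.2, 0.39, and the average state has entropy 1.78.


chi = S(rho) - sum_i p_i * S(rho_i)
Weighted entropy = 9/25 * 0.68 + 8/25 * 0.2 + 8/25 * 0.39
= 0.4336
chi = 1.78 - 0.4336
= 1.3464

1.3464


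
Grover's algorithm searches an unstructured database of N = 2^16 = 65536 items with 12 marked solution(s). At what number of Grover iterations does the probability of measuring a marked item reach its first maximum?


After j Grover iterations the success probability is P(j) = sin^2((2j+1)*theta), where sin(theta) = sqrt(k/N).
N = 2^16 = 65536, k = 12
sin(theta) = sqrt(k/N) = 0.01353164693
theta = arcsin(sqrt(k/N)) = 0.01353205992 rad
P(j) reaches its first maximum when (2j+1)*theta is as close as possible to pi/2, i.e. j = round(pi/(4*theta) - 1/2).
pi/(4*theta) - 1/2 = 57.5398
(For comparison, the common estimate pi/4 * sqrt(N/k) = 58.0416; the exact maximiser is used here.)
Optimal iterations = 58

58


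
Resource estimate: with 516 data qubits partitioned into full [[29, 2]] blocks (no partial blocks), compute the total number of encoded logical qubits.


Each code block uses 29 physical qubits for 2 logical qubit(s).
Number of complete blocks = floor(516 / 29) = 17
Logical qubits = 17 * 2
= 34

34


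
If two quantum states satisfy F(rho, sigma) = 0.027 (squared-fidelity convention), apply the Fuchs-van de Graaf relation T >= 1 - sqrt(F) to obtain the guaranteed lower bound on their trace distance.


Fuchs-van de Graaf (squared-fidelity convention): 1 - sqrt(F) <= T <= sqrt(1 - F).
Lower bound: T >= 1 - sqrt(F)
sqrt(F) = sqrt(0.027) = 0.1643
T >= 1 - 0.1643
T >= 0.8357

0.8357


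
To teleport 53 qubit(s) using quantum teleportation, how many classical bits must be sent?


Quantum teleportation requires 2 classical bits per qubit teleported.
53 qubit(s) -> 2 * 53 = 106 classical bits

106


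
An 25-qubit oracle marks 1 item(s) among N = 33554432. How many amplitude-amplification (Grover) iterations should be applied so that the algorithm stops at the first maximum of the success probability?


After j Grover iterations the success probability is P(j) = sin^2((2j+1)*theta), where sin(theta) = sqrt(k/N).
N = 2^25 = 33554432, k = 1
sin(theta) = sqrt(k/N) = 0.0001726334915
theta = arcsin(sqrt(k/N)) = 0.0001726334924 rad
P(j) reaches its first maximum when (2j+1)*theta is as close as possible to pi/2, i.e. j = round(pi/(4*theta) - 1/2).
pi/(4*theta) - 1/2 = 4549.0121
(For comparison, the common estimate pi/4 * sqrt(N/k) = 4549.5121; the exact maximiser is used here.)
Optimal iterations = 4549

4549


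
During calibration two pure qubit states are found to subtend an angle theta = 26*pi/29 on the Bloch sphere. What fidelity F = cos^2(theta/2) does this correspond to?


For states separated by angle theta on Bloch sphere:
F = cos^2(theta/2)
theta = 26*pi/29 = 2.8166
theta/2 = 1.4083
cos(theta/2) = 0.1618
F = 0.0262

0.0262


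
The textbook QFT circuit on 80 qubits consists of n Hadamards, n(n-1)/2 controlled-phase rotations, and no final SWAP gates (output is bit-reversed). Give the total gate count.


Hadamard gates: 80
Controlled rotations: n*(n-1)/2 = 80*79/2 = 3160
SWAP gates: 0 (omitted)
Total = 80 + 3160
= 3240

3240


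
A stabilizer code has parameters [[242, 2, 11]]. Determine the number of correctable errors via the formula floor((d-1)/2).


Code parameters: [[242, 2, 11]], distance d = 11.
Number of correctable errors = floor((d-1)/2)
= floor((11 - 1)/2)
= floor(10/2)
= 5

5


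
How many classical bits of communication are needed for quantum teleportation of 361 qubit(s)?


Quantum teleportation requires 2 classical bits per qubit teleported.
361 qubit(s) -> 2 * 361 = 722 classical bits

722


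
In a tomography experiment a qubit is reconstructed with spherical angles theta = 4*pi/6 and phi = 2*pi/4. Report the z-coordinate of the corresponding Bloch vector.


theta = 2.0944, phi = 1.5708
r_z = cos(theta) = -0.5000

-0.5000


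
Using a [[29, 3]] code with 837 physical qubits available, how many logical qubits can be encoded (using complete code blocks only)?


Each code block uses 29 physical qubits for 3 logical qubit(s).
Number of complete blocks = floor(837 / 29) = 28
Logical qubits = 28 * 3
= 84

84


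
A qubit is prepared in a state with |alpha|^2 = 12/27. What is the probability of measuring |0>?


|alpha|^2 = 12/27 = 0.4444
|beta|^2 = 1 - 12/27 = 15/27 = 0.5556
P(|0>) = |alpha|^2 = 0.4444

0.4444


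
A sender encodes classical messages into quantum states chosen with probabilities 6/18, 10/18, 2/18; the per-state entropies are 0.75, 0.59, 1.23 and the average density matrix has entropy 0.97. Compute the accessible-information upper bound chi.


chi = S(rho) - sum_i p_i * S(rho_i)
Weighted entropy = 6/18 * 0.75 + 10/18 * 0.59 + 2/18 * 1.23
= 0.7144
chi = 0.97 - 0.7144
= 0.2556

0.2556


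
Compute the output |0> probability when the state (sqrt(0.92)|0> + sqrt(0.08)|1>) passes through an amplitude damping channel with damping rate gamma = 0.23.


For amplitude damping with parameter gamma on state sqrt(a)|0> + sqrt(b)|1>:
alpha^2 = 0.92, beta^2 = 0.08
P(|0>) = alpha^2 + gamma * beta^2
= 0.92 + 0.23 * 0.08
= 0.92 + 0.0184
= 0.9384

0.9384


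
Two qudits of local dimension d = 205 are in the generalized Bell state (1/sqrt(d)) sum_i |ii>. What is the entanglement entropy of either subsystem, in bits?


For a maximally entangled state in d x d:
S = log2(d) = log2(205)
= 7.6795

7.6795


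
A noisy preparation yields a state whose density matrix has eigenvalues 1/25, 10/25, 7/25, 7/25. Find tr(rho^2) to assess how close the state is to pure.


tr(rho^2) = sum of eigenvalues squared
= (1/25)^2 + (10/25)^2 + (7/25)^2 + (7/25)^2
= (1 + 100 + 49 + 49) / 625
= 199/625
= 0.3184

0.3184


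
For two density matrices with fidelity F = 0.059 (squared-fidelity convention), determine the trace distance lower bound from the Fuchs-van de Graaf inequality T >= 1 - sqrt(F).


Fuchs-van de Graaf (squared-fidelity convention): 1 - sqrt(F) <= T <= sqrt(1 - F).
Lower bound: T >= 1 - sqrt(F)
sqrt(F) = sqrt(0.059) = 0.2429
T >= 1 - 0.2429
T >= 0.7571

0.7571


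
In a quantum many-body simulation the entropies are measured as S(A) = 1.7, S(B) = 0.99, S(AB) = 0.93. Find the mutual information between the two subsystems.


I(A:B) = S(A) + S(B) - S(AB)
= 1.7 + 0.99 - 0.93
= 1.7600

1.7600


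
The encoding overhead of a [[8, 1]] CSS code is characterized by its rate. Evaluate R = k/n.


Code rate R = k/n
= 1/8
= 0.1250

0.1250


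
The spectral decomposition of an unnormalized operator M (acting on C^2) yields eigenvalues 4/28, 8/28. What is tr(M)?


tr(M) = sum of eigenvalues
= 4/28 + 8/28
= 12/28
= 0.4286

0.4286


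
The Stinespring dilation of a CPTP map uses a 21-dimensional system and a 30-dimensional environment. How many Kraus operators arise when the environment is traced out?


Tracing out the environment in an orthonormal basis {|i>_E} gives Kraus operators K_i = <i|_E U |0>_E.
Number of Kraus operators = dim(H_env) = d_env
= 30

30


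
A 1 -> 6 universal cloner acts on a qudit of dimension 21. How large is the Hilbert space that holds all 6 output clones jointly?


Output space = H^(tensor 6) where dim(H) = 21
dim = 21^6
= 441 (after 2 factors)
= 9261 (after 3 factors)
= 194481 (after 4 factors)
= 4084101 (after 5 factors)
= 85766121 (after 6 factors)
= 85766121

85766121


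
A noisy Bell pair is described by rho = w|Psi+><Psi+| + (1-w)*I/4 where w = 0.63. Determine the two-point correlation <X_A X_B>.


|Psi+> = (|01> + |10>)/sqrt(2)
For the pure Bell state, <X_A X_B> = +1 (Bell-state Pauli correlator).
The maximally-mixed part I/4 has tr(I/4 * P tensor P) = 0 for any traceless Pauli P.
So <X_A X_B>_rho = w * (+1) + (1 - w) * 0
= 0.63 * (+1)
= 0.6300

0.6300


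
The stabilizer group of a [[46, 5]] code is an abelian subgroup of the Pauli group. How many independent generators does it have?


For an [[n,k]] stabilizer code:
Number of stabilizer generators = n - k
= 46 - 5
= 41

41


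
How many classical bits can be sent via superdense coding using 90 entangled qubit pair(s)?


Superdense coding allows 2 classical bits per shared entangled pair.
90 pair(s) -> 2 * 90 = 180 classical bits

180


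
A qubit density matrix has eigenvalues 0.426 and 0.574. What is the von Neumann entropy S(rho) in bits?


S = -p*log2(p) - (1-p)*log2(1-p)
p = 0.4260, 1-p = 0.5740
= -0.4260 * log2(0.4260) - 0.5740 * log2(0.5740)
= -(-0.5244) - (-0.4597)
= 0.9841

0.9841


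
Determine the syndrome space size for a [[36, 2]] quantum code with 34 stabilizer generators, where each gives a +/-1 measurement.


Each stabilizer generator gives a binary (+1 or -1) measurement outcome.
With 34 independent generators:
Total syndromes = 2^34
= 17179869184

17179869184


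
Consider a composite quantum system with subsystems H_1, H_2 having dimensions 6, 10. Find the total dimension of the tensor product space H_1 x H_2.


dim(H_1 x H_2) = 6 * 10
= 60

60


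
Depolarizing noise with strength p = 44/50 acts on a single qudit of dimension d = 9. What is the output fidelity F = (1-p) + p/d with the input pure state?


F = (1-p) + p/d
= (1 - 0.8800) + 0.8800/9
= 0.1200 + 0.0978
= 0.2178

0.2178


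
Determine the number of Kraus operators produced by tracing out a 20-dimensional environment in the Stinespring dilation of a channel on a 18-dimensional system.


Tracing out the environment in an orthonormal basis {|i>_E} gives Kraus operators K_i = <i|_E U |0>_E.
Number of Kraus operators = dim(H_env) = d_env
= 20

20


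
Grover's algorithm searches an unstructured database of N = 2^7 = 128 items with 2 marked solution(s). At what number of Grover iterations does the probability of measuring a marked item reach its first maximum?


After j Grover iterations the success probability is P(j) = sin^2((2j+1)*theta), where sin(theta) = sqrt(k/N).
N = 2^7 = 128, k = 2
sin(theta) = sqrt(k/N) = 0.125
theta = arcsin(sqrt(k/N)) = 0.1253278312 rad
P(j) reaches its first maximum when (2j+1)*theta is as close as possible to pi/2, i.e. j = round(pi/(4*theta) - 1/2).
pi/(4*theta) - 1/2 = 5.7667
(For comparison, the common estimate pi/4 * sqrt(N/k) = 6.2832; the exact maximiser is used here.)
Optimal iterations = 6

6


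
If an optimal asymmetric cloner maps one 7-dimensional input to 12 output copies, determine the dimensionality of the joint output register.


Output space = H^(tensor 12) where dim(H) = 7
dim = 7^12
= 49 (after 2 factors)
= 343 (after 3 factors)
= 2401 (after 4 factors)
= 16807 (after 5 factors)
= 117649 (after 6 factors)
= 823543 (after 7 factors)
= 5764801 (after 8 factors)
= 40353607 (after 9 factors)
= 282475249 (after 10 factors)
= 1977326743 (after 11 factors)
= 13841287201 (after 12 factors)
= 13841287201

13841287201


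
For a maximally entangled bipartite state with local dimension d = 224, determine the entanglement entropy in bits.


For a maximally entangled state in d x d:
S = log2(d) = log2(224)
= 7.8074

7.8074


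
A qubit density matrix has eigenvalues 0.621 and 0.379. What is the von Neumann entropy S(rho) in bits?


S = -p*log2(p) - (1-p)*log2(1-p)
p = 0.6210, 1-p = 0.3790
= -0.6210 * log2(0.6210) - 0.3790 * log2(0.3790)
= -(-0.4268) - (-0.5305)
= 0.9573

0.9573


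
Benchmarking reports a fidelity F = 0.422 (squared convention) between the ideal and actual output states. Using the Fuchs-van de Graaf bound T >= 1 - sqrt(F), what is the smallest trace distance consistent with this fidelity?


Fuchs-van de Graaf (squared-fidelity convention): 1 - sqrt(F) <= T <= sqrt(1 - F).
Lower bound: T >= 1 - sqrt(F)
sqrt(F) = sqrt(0.422) = 0.6496
T >= 1 - 0.6496
T >= 0.3504

0.3504


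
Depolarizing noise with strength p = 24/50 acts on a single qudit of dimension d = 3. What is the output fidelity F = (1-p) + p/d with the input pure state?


F = (1-p) + p/d
= (1 - 0.4800) + 0.4800/3
= 0.5200 + 0.1600
= 0.6800

0.6800


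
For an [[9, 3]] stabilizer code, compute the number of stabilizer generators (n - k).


For an [[n,k]] stabilizer code:
Number of stabilizer generators = n - k
= 9 - 3
= 6

6


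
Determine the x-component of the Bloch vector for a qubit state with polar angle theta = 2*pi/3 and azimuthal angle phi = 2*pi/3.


theta = 2.0944, phi = 2.0944
r_x = sin(theta)*cos(phi) = 0.8660 * -0.5000
r_x = -0.4330

-0.4330


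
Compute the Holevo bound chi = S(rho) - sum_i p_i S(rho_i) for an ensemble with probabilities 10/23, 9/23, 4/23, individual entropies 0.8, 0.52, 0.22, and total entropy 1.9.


chi = S(rho) - sum_i p_i * S(rho_i)
Weighted entropy = 10/23 * 0.8 + 9/23 * 0.52 + 4/23 * 0.22
= 0.5896
chi = 1.9 - 0.5896
= 1.3104

1.3104


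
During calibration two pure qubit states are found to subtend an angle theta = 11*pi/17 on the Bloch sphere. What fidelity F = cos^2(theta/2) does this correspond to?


For states separated by angle theta on Bloch sphere:
F = cos^2(theta/2)
theta = 11*pi/17 = 2.0328
theta/2 = 1.0164
cos(theta/2) = 0.5264
F = 0.2771

0.2771


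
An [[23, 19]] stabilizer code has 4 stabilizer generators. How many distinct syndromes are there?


Each stabilizer generator gives a binary (+1 or -1) measurement outcome.
With 4 independent generators:
Total syndromes = 2^4
= 16

16


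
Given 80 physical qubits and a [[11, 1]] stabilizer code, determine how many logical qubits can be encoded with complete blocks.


Each code block uses 11 physical qubits for 1 logical qubit(s).
Number of complete blocks = floor(80 / 11) = 7
Logical qubits = 7 * 1
= 7

7


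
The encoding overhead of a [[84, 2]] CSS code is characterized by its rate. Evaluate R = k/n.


Code rate R = k/n
= 2/84
= 0.0238

0.0238


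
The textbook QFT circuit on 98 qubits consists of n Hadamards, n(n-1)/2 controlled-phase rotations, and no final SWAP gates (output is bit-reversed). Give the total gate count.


Hadamard gates: 98
Controlled rotations: n*(n-1)/2 = 98*97/2 = 4753
SWAP gates: 0 (omitted)
Total = 98 + 4753
= 4851

4851


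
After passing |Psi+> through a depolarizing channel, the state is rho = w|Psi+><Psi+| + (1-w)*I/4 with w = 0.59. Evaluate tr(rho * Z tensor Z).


|Psi+> = (|01> + |10>)/sqrt(2)
For the pure Bell state, <Z_A Z_B> = -1 (Bell-state Pauli correlator).
The maximally-mixed part I/4 has tr(I/4 * P tensor P) = 0 for any traceless Pauli P.
So <Z_A Z_B>_rho = w * (-1) + (1 - w) * 0
= 0.59 * (-1)
= -0.5900

-0.5900


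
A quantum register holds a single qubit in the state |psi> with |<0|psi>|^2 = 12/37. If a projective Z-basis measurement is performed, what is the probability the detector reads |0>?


|alpha|^2 = 12/37 = 0.3243
|beta|^2 = 1 - 12/37 = 25/37 = 0.6757
P(|0>) = |alpha|^2 = 0.3243

0.3243


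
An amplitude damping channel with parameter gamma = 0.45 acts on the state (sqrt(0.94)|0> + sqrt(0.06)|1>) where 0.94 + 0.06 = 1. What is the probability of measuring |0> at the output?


For amplitude damping with parameter gamma on state sqrt(a)|0> + sqrt(b)|1>:
alpha^2 = 0.94, beta^2 = 0.06
P(|0>) = alpha^2 + gamma * beta^2
= 0.94 + 0.45 * 0.06
= 0.94 + 0.0270
= 0.9670

0.9670


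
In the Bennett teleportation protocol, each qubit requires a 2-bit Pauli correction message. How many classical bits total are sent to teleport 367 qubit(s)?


Quantum teleportation requires 2 classical bits per qubit teleported.
367 qubit(s) -> 2 * 367 = 734 classical bits

734


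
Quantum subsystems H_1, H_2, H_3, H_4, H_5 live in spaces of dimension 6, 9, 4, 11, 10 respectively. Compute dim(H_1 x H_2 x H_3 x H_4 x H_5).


dim(H_1 x H_2 x H_3 x H_4 x H_5) = 6 * 9 * 4 * 11 * 10
= 54 * 4 * 11 * 10
= 216 * 11 * 10
= 2376 * 10
= 23760

23760


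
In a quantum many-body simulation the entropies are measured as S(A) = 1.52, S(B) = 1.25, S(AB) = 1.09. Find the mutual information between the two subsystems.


I(A:B) = S(A) + S(B) - S(AB)
= 1.52 + 1.25 - 1.09
= 1.6800

1.6800


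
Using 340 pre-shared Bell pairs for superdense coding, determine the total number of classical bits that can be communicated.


Superdense coding allows 2 classical bits per shared entangled pair.
340 pair(s) -> 2 * 340 = 680 classical bits

680


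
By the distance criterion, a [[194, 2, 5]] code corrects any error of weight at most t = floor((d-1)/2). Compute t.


Code parameters: [[194, 2, 5]], distance d = 5.
Number of correctable errors = floor((d-1)/2)
= floor((5 - 1)/2)
= floor(4/2)
= 2

2


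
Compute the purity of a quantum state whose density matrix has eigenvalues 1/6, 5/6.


tr(rho^2) = sum of eigenvalues squared
= (1/6)^2 + (5/6)^2
= (1 + 25) / 36
= 26/36
= 0.7222

0.7222


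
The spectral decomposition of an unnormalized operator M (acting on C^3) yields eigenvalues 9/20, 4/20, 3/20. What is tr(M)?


tr(M) = sum of eigenvalues
= 9/20 + 4/20 + 3/20
= 16/20
= 0.8000

0.8000


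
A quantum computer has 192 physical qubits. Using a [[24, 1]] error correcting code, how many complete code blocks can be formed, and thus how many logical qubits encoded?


Each code block uses 24 physical qubits for 1 logical qubit(s).
Number of complete blocks = floor(192 / 24) = 8
Logical qubits = 8 * 1
= 8

8


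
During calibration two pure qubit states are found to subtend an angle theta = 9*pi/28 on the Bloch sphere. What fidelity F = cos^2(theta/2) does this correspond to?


For states separated by angle theta on Bloch sphere:
F = cos^2(theta/2)
theta = 9*pi/28 = 1.0098
theta/2 = 0.5049
cos(theta/2) = 0.8752
F = 0.7660

0.7660


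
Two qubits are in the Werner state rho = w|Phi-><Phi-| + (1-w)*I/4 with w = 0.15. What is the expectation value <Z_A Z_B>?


|Phi-> = (|00> - |11>)/sqrt(2)
For the pure Bell state, <Z_A Z_B> = +1 (Bell-state Pauli correlator).
The maximally-mixed part I/4 has tr(I/4 * P tensor P) = 0 for any traceless Pauli P.
So <Z_A Z_B>_rho = w * (+1) + (1 - w) * 0
= 0.15 * (+1)
= 0.1500

0.1500


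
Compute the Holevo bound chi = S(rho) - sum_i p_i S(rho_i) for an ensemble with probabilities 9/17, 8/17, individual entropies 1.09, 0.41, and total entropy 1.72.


chi = S(rho) - sum_i p_i * S(rho_i)
Weighted entropy = 9/17 * 1.09 + 8/17 * 0.41
= 0.7700
chi = 1.72 - 0.7700
= 0.9500

0.9500


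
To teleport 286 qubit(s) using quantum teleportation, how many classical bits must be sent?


Quantum teleportation requires 2 classical bits per qubit teleported.
286 qubit(s) -> 2 * 286 = 572 classical bits

572


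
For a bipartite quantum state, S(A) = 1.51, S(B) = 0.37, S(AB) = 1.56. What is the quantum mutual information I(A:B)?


I(A:B) = S(A) + S(B) - S(AB)
= 1.51 + 0.37 - 1.56
= 0.3200

0.3200


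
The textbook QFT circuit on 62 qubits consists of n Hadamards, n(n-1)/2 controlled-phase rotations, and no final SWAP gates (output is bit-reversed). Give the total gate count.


Hadamard gates: 62
Controlled rotations: n*(n-1)/2 = 62*61/2 = 1891
SWAP gates: 0 (omitted)
Total = 62 + 1891
= 1953

1953


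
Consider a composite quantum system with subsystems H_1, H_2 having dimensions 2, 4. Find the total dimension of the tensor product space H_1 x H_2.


dim(H_1 x H_2) = 2 * 4
= 8

8


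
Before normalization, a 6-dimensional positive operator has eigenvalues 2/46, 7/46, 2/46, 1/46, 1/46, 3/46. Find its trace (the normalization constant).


tr(M) = sum of eigenvalues
= 2/46 + 7/46 + 2/46 + 1/46 + 1/46 + 3/46
= 16/46
= 0.3478

0.3478


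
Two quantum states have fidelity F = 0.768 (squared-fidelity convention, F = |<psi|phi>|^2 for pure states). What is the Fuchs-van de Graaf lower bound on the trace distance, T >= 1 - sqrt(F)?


Fuchs-van de Graaf (squared-fidelity convention): 1 - sqrt(F) <= T <= sqrt(1 - F).
Lower bound: T >= 1 - sqrt(F)
sqrt(F) = sqrt(0.768) = 0.8764
T >= 1 - 0.8764
T >= 0.1236

0.1236


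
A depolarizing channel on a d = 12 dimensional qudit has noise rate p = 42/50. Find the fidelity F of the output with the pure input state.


F = (1-p) + p/d
= (1 - 0.8400) + 0.8400/12
= 0.1600 + 0.0700
= 0.2300

0.2300


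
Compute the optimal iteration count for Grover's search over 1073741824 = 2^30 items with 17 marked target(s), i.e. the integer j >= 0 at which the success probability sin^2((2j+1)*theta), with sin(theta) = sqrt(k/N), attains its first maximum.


After j Grover iterations the success probability is P(j) = sin^2((2j+1)*theta), where sin(theta) = sqrt(k/N).
N = 2^30 = 1073741824, k = 17
sin(theta) = sqrt(k/N) = 0.000125827198
theta = arcsin(sqrt(k/N)) = 0.0001258271984 rad
P(j) reaches its first maximum when (2j+1)*theta is as close as possible to pi/2, i.e. j = round(pi/(4*theta) - 1/2).
pi/(4*theta) - 1/2 = 6241.3791
(For comparison, the common estimate pi/4 * sqrt(N/k) = 6241.8791; the exact maximiser is used here.)
Optimal iterations = 6241

6241


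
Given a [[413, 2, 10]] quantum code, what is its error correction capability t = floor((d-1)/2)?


Code parameters: [[413, 2, 10]], distance d = 10.
Number of correctable errors = floor((d-1)/2)
= floor((10 - 1)/2)
= floor(9/2)
= 4

4


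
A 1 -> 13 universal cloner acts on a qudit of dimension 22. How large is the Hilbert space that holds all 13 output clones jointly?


Output space = H^(tensor 13) where dim(H) = 22
dim = 22^13
= 484 (after 2 factors)
= 10648 (after 3 factors)
= 234256 (after 4 factors)
= 5153632 (after 5 factors)
= 113379904 (after 6 factors)
= 2494357888 (after 7 factors)
= 54875873536 (after 8 factors)
= 1207269217792 (after 9 factors)
= 26559922791424 (after 10 factors)
= 584318301411328 (after 11 factors)
= 12855002631049216 (after 12 factors)
= 282810057883082752 (after 13 factors)
= 282810057883082752

282810057883082752


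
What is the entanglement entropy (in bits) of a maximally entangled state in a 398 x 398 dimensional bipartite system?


For a maximally entangled state in d x d:
S = log2(d) = log2(398)
= 8.6366

8.6366


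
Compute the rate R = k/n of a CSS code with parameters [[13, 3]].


Code rate R = k/n
= 3/13
= 0.2308

0.2308


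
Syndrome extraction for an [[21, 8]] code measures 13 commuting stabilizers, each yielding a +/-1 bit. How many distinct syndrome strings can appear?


Each stabilizer generator gives a binary (+1 or -1) measurement outcome.
With 13 independent generators:
Total syndromes = 2^13
= 8192

8192


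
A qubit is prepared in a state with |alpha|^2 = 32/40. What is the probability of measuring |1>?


|alpha|^2 = 32/40 = 0.8000
|beta|^2 = 1 - 32/40 = 8/40 = 0.2000
P(|1>) = |beta|^2 = 0.2000

0.2000


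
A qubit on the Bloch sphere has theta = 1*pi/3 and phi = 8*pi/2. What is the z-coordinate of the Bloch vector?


theta = 1.0472, phi = 12.5664
r_z = cos(theta) = 0.5000

0.5000


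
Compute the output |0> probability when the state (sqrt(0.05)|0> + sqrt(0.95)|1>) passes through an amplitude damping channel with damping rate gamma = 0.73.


For amplitude damping with parameter gamma on state sqrt(a)|0> + sqrt(b)|1>:
alpha^2 = 0.05, beta^2 = 0.95
P(|0>) = alpha^2 + gamma * beta^2
= 0.05 + 0.73 * 0.95
= 0.05 + 0.6935
= 0.7435

0.7435


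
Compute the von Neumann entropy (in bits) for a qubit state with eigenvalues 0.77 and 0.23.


S = -p*log2(p) - (1-p)*log2(1-p)
p = 0.7700, 1-p = 0.2300
= -0.7700 * log2(0.7700) - 0.2300 * log2(0.2300)
= -(-0.2903) - (-0.4877)
= 0.7780

0.7780


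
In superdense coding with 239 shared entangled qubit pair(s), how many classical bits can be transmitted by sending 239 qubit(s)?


Superdense coding allows 2 classical bits per shared entangled pair.
239 pair(s) -> 2 * 239 = 478 classical bits

478


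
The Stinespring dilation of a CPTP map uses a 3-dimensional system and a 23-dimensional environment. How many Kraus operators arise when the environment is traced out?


Tracing out the environment in an orthonormal basis {|i>_E} gives Kraus operators K_i = <i|_E U |0>_E.
Number of Kraus operators = dim(H_env) = d_env
= 23

23


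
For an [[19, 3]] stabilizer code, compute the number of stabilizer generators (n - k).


For an [[n,k]] stabilizer code:
Number of stabilizer generators = n - k
= 19 - 3
= 16

16


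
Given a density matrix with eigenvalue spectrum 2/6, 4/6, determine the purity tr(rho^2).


tr(rho^2) = sum of eigenvalues squared
= (2/6)^2 + (4/6)^2
= (4 + 16) / 36
= 20/36
= 0.5556

0.5556


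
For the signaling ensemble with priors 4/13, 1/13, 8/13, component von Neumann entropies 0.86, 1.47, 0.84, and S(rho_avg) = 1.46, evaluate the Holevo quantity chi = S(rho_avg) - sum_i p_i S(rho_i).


chi = S(rho) - sum_i p_i * S(rho_i)
Weighted entropy = 4/13 * 0.86 + 1/13 * 1.47 + 8/13 * 0.84
= 0.8946
chi = 1.46 - 0.8946
= 0.5654

0.5654


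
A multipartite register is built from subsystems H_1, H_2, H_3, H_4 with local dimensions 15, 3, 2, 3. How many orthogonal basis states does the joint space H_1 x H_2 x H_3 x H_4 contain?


dim(H_1 x H_2 x H_3 x H_4) = 15 * 3 * 2 * 3
= 45 * 2 * 3
= 90 * 3
= 270

270


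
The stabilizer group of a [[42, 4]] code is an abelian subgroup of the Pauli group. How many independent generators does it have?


For an [[n,k]] stabilizer code:
Number of stabilizer generators = n - k
= 42 - 4
= 38

38


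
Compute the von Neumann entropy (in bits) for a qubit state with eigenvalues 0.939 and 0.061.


S = -p*log2(p) - (1-p)*log2(1-p)
p = 0.9390, 1-p = 0.0610
= -0.9390 * log2(0.9390) - 0.0610 * log2(0.0610)
= -(-0.0853) - (-0.2461)
= 0.3314

0.3314


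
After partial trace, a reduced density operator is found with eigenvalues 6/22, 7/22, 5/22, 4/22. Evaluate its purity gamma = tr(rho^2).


tr(rho^2) = sum of eigenvalues squared
= (6/22)^2 + (7/22)^2 + (5/22)^2 + (4/22)^2
= (36 + 49 + 25 + 16) / 484
= 126/484
= 0.2603

0.2603


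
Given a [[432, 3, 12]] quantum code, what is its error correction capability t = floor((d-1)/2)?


Code parameters: [[432, 3, 12]], distance d = 12.
Number of correctable errors = floor((d-1)/2)
= floor((12 - 1)/2)
= floor(11/2)
= 5

5


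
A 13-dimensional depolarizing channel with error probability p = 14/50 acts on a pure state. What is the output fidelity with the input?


F = (1-p) + p/d
= (1 - 0.2800) + 0.2800/13
= 0.7200 + 0.0215
= 0.7415

0.7415


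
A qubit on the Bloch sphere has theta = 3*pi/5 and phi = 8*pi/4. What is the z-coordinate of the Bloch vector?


theta = 1.8850, phi = 6.2832
r_z = cos(theta) = -0.3090

-0.3090


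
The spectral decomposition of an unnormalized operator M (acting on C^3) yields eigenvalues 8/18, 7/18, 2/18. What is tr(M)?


tr(M) = sum of eigenvalues
= 8/18 + 7/18 + 2/18
= 17/18
= 0.9444

0.9444


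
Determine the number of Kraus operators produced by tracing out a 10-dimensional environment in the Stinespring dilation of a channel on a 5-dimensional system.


Tracing out the environment in an orthonormal basis {|i>_E} gives Kraus operators K_i = <i|_E U |0>_E.
Number of Kraus operators = dim(H_env) = d_env
= 10

10


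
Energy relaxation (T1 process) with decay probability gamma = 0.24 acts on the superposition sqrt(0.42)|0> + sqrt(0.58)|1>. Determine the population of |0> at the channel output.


For amplitude damping with parameter gamma on state sqrt(a)|0> + sqrt(b)|1>:
alpha^2 = 0.42, beta^2 = 0.58
P(|0>) = alpha^2 + gamma * beta^2
= 0.42 + 0.24 * 0.58
= 0.42 + 0.1392
= 0.5592

0.5592


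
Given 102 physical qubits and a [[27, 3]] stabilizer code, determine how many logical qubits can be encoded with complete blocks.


Each code block uses 27 physical qubits for 3 logical qubit(s).
Number of complete blocks = floor(102 / 27) = 3
Logical qubits = 3 * 3
= 9

9


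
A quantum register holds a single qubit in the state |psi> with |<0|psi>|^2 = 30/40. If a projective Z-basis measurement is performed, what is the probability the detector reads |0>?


|alpha|^2 = 30/40 = 0.7500
|beta|^2 = 1 - 30/40 = 10/40 = 0.2500
P(|0>) = |alpha|^2 = 0.7500

0.7500


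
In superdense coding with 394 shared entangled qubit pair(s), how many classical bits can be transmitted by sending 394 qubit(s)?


Superdense coding allows 2 classical bits per shared entangled pair.
394 pair(s) -> 2 * 394 = 788 classical bits

788


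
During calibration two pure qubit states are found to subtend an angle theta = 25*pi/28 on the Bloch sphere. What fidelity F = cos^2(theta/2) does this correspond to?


For states separated by angle theta on Bloch sphere:
F = cos^2(theta/2)
theta = 25*pi/28 = 2.8050
theta/2 = 1.4025
cos(theta/2) = 0.1675
F = 0.0281

0.0281


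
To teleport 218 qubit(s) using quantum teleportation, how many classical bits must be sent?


Quantum teleportation requires 2 classical bits per qubit teleported.
218 qubit(s) -> 2 * 218 = 436 classical bits

436


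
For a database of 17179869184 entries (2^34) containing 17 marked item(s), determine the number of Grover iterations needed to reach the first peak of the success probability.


After j Grover iterations the success probability is P(j) = sin^2((2j+1)*theta), where sin(theta) = sqrt(k/N).
N = 2^34 = 17179869184, k = 17
sin(theta) = sqrt(k/N) = 3.145679951e-05
theta = arcsin(sqrt(k/N)) = 3.145679952e-05 rad
P(j) reaches its first maximum when (2j+1)*theta is as close as possible to pi/2, i.e. j = round(pi/(4*theta) - 1/2).
pi/(4*theta) - 1/2 = 24967.0166
(For comparison, the common estimate pi/4 * sqrt(N/k) = 24967.5166; the exact maximiser is used here.)
Optimal iterations = 24967

24967


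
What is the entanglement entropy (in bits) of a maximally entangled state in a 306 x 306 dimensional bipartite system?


For a maximally entangled state in d x d:
S = log2(d) = log2(306)
= 8.2574

8.2574


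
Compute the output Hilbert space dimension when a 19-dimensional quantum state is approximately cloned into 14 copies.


Output space = H^(tensor 14) where dim(H) = 19
dim = 19^14
= 361 (after 2 factors)
= 6859 (after 3 factors)
= 130321 (after 4 factors)
= 2476099 (after 5 factors)
= 47045881 (after 6 factors)
= 893871739 (after 7 factors)
= 16983563041 (after 8 factors)
= 322687697779 (after 9 factors)
= 6131066257801 (after 10 factors)
= 116490258898219 (after 11 factors)
= 2213314919066161 (after 12 factors)
= 42052983462257059 (after 13 factors)
= 799006685782884121 (after 14 factors)
= 799006685782884121

799006685782884121


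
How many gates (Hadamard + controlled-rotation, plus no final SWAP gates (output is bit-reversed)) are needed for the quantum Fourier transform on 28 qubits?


Hadamard gates: 28
Controlled rotations: n*(n-1)/2 = 28*27/2 = 378
SWAP gates: 0 (omitted)
Total = 28 + 378
= 406

406
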